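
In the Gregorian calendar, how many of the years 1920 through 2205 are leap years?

Multiples of 4 in [1920,2205]: 72.
Of those, multiples of 100: 3 (not leap unless ÷400).
Multiples of 400: 1.
Leap years = 72 − 3 + 1 = 70.

70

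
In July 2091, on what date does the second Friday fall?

July 13, 2091

July 1, 2091 is a Sunday.
The first Friday is therefore July 6 (5 days later).
The second Friday is 6 + 1×7 = July 13.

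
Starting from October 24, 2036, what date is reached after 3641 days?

+365 (one year) → Oct 24, 2037 (3276 left).
+365 (one year) → Oct 24, 2038 (2911 left).
+365 (one year) → Oct 24, 2039 (2546 left).
+366 (one year; includes Feb 29, 2040) → Oct 24, 2040 (2180 left).
+365 (one year) → Oct 24, 2041 (1815 left).
+365 (one year) → Oct 24, 2042 (1450 left).
+365 (one year) → Oct 24, 2043 (1085 left).
+366 (one year; includes Feb 29, 2044) → Oct 24, 2044 (719 left).
+365 (one year) → Oct 24, 2045 (354 left).
Oct has 31 days: +8 → Nov 1, 2045 (346 left).
Nov has 30 days: +30 → Dec 1, 2045 (316 left).
Dec has 31 days: +31 → Jan 1, 2046 (285 left).
Jan has 31 days: +31 → Feb 1, 2046 (254 left).
Feb has 28 days: +28 → Mar 1, 2046 (226 left).
Mar has 31 days: +31 → Apr 1, 2046 (195 left).
Apr has 30 days: +30 → May 1, 2046 (165 left).
May has 31 days: +31 → Jun 1, 2046 (134 left).
Jun has 30 days: +30 → Jul 1, 2046 (104 left).
Jul has 31 days: +31 → Aug 1, 2046 (73 left).
Aug has 31 days: +31 → Sep 1, 2046 (42 left).
Sep has 30 days: +30 → Oct 1, 2046 (12 left).
+12 → Oct 13, 2046.

October 13, 2046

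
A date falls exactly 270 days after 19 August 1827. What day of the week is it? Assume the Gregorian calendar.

Aug 19, 1827 is a Sunday.
270 mod 7 = 4, so 270 days after a Sunday is Sunday + 4 = Thursday.

Thursday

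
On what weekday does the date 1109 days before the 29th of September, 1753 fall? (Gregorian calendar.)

First find the weekday of Sep 29, 1753. Doomsday rule: the anchor day for the 1700s is Sunday. For year 53: 53÷12 = 4 r 5, and 5÷4 = 1, so 4+5+1 = 10.
Sunday + 10 ≡ Wednesday — that's 1753's doomsday.
In September the doomsday date is Sep 5.
Sep 29 is 24 days after Sep 5; 24 mod 7 = 3, so Wednesday + 3 = Saturday.
1109 mod 7 = 3, so 1109 days before a Saturday is Saturday − 3 = Wednesday.

Wednesday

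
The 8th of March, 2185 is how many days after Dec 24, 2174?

Dec 24, 2174 → Dec 24, 2175: 365 days.
Dec 24, 2175 → Dec 24, 2176: 366 days (Feb 29, 2176 is in that span).
Dec 24, 2176 → Dec 24, 2177: 365 days.
Dec 24, 2177 → Dec 24, 2178: 365 days.
Dec 24, 2178 → Dec 24, 2179: 365 days.
Dec 24, 2179 → Dec 24, 2180: 366 days (Feb 29, 2180 is in that span).
Dec 24, 2180 → Dec 24, 2181: 365 days.
Dec 24, 2181 → Dec 24, 2182: 365 days.
Dec 24, 2182 → Dec 24, 2183: 365 days.
Dec 24, 2183 → Dec 24, 2184: 366 days (Feb 29, 2184 is in that span).
Dec 24, 2184 → Jan 24, 2185: 31 days (December has 31).
Jan 24, 2185 → Feb 24, 2185: 31 days (January has 31).
Feb 24, 2185 → Mar 8, 2185: 12 days.
Total: 3727 days.

3727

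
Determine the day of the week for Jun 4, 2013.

Tuesday

Doomsday rule: the anchor day for the 2000s is Tuesday. For year 13: 13÷12 = 1 r 1, and 1÷4 = 0, so 1+1+0 = 2.
Tuesday + 2 ≡ Thursday — that's 2013's doomsday.
In June the doomsday date is Jun 6.
Jun 4 is 2 days before Jun 6; 2 mod 7 = 2, so Thursday − 2 = Tuesday.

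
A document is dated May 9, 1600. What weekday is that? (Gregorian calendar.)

Tuesday

Doomsday rule: the anchor day for the 1600s is Tuesday. For year 00: 0÷12 = 0 r 0, and 0÷4 = 0, so 0+0+0 = 0.
Tuesday + 0 ≡ Tuesday — that's 1600's doomsday.
In May the doomsday date is May 9.
May 9 is the doomsday itself: Tuesday.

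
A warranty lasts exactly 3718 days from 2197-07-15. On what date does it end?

September 20, 2207

+365 (one year) → Jul 15, 2198 (3353 left).
+365 (one year) → Jul 15, 2199 (2988 left).
+365 (one year) → Jul 15, 2200 (2623 left).
+365 (one year) → Jul 15, 2201 (2258 left).
+365 (one year) → Jul 15, 2202 (1893 left).
+365 (one year) → Jul 15, 2203 (1528 left).
+366 (one year; includes Feb 29, 2204) → Jul 15, 2204 (1162 left).
+365 (one year) → Jul 15, 2205 (797 left).
+365 (one year) → Jul 15, 2206 (432 left).
+365 (one year) → Jul 15, 2207 (67 left).
Jul has 31 days: +17 → Aug 1, 2207 (50 left).
Aug has 31 days: +31 → Sep 1, 2207 (19 left).
+19 → Sep 20, 2207.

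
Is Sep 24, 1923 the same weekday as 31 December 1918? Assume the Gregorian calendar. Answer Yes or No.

No

From Dec 31, 1918 to Sep 24, 1923 is 1728 days.
1728 mod 7 = 6, so they are different weekdays.
(Dec 31, 1918 is a Tuesday; Sep 24, 1923 is a Monday.)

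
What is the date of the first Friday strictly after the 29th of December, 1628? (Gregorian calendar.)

Dec 29, 1628 is a Friday.
From Friday to the next Friday is 7 days.
Dec 29, 1628 + 7 = Jan 5, 1629.

January 5, 1629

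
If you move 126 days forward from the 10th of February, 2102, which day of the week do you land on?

Feb 10, 2102 is a Friday.
126 mod 7 = 0, so 126 days after a Friday is Friday + 0 = Friday.

Friday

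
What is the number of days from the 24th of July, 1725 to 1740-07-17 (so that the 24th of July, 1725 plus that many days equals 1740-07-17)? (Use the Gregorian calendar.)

Jul 24, 1725 → Jul 24, 1726: 365 days.
Jul 24, 1726 → Jul 24, 1727: 365 days.
Jul 24, 1727 → Jul 24, 1728: 366 days (Feb 29, 1728 is in that span).
Jul 24, 1728 → Jul 24, 1729: 365 days.
Jul 24, 1729 → Jul 24, 1730: 365 days.
Jul 24, 1730 → Jul 24, 1731: 365 days.
Jul 24, 1731 → Jul 24, 1732: 366 days (Feb 29, 1732 is in that span).
Jul 24, 1732 → Jul 24, 1733: 365 days.
Jul 24, 1733 → Jul 24, 1734: 365 days.
Jul 24, 1734 → Jul 24, 1735: 365 days.
Jul 24, 1735 → Jul 24, 1736: 366 days (Feb 29, 1736 is in that span).
Jul 24, 1736 → Jul 24, 1737: 365 days.
Jul 24, 1737 → Jul 24, 1738: 365 days.
Jul 24, 1738 → Jul 24, 1739: 365 days.
Jul 24, 1739 → Aug 24, 1739: 31 days (July has 31).
Aug 24, 1739 → Sep 24, 1739: 31 days (August has 31).
Sep 24, 1739 → Oct 24, 1739: 30 days (September has 30).
Oct 24, 1739 → Nov 24, 1739: 31 days (October has 31).
Nov 24, 1739 → Dec 24, 1739: 30 days (November has 30).
Dec 24, 1739 → Jan 24, 1740: 31 days (December has 31).
Jan 24, 1740 → Feb 24, 1740: 31 days (January has 31).
Feb 24, 1740 → Mar 24, 1740: 29 days (February has 29).
Mar 24, 1740 → Apr 24, 1740: 31 days (March has 31).
Apr 24, 1740 → May 24, 1740: 30 days (April has 30).
May 24, 1740 → Jun 24, 1740: 31 days (May has 31).
Jun 24, 1740 → Jul 17, 1740: 23 days.
Total: 5472 days.

5472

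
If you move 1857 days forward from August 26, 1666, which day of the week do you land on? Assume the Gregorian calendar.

First find the weekday of Aug 26, 1666. Doomsday rule: the anchor day for the 1600s is Tuesday. For year 66: 66÷12 = 5 r 6, and 6÷4 = 1, so 5+6+1 = 12.
Tuesday + 12 ≡ Sunday — that's 1666's doomsday.
In August the doomsday date is Aug 8.
Aug 26 is 18 days after Aug 8; 18 mod 7 = 4, so Sunday + 4 = Thursday.
1857 mod 7 = 2, so 1857 days after a Thursday is Thursday + 2 = Saturday.

Saturday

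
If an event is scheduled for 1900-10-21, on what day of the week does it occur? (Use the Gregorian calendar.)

Doomsday rule: the anchor day for the 1900s is Wednesday. For year 00: 0÷12 = 0 r 0, and 0÷4 = 0, so 0+0+0 = 0.
Wednesday + 0 ≡ Wednesday — that's 1900's doomsday.
In October the doomsday date is Oct 10.
Oct 21 is 11 days after Oct 10; 11 mod 7 = 4, so Wednesday + 4 = Sunday.

Sunday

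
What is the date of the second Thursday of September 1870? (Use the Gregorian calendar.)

September 8, 1870

September 1, 1870 is a Thursday.
The first Thursday is therefore September 1 (same day).
The second Thursday is 1 + 1×7 = September 8.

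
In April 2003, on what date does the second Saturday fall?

April 1, 2003 is a Tuesday.
The first Saturday is therefore April 5 (4 days later).
The second Saturday is 5 + 1×7 = April 12.

April 12, 2003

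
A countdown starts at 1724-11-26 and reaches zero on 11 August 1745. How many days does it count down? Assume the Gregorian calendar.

7563

Nov 26, 1724 → Nov 26, 1725: 365 days.
Nov 26, 1725 → Nov 26, 1726: 365 days.
Nov 26, 1726 → Nov 26, 1727: 365 days.
Nov 26, 1727 → Nov 26, 1728: 366 days (Feb 29, 1728 is in that span).
Nov 26, 1728 → Nov 26, 1729: 365 days.
Nov 26, 1729 → Nov 26, 1730: 365 days.
Nov 26, 1730 → Nov 26, 1731: 365 days.
Nov 26, 1731 → Nov 26, 1732: 366 days (Feb 29, 1732 is in that span).
Nov 26, 1732 → Nov 26, 1733: 365 days.
Nov 26, 1733 → Nov 26, 1734: 365 days.
Nov 26, 1734 → Nov 26, 1735: 365 days.
Nov 26, 1735 → Nov 26, 1736: 366 days (Feb 29, 1736 is in that span).
Nov 26, 1736 → Nov 26, 1737: 365 days.
Nov 26, 1737 → Nov 26, 1738: 365 days.
Nov 26, 1738 → Nov 26, 1739: 365 days.
Nov 26, 1739 → Nov 26, 1740: 366 days (Feb 29, 1740 is in that span).
Nov 26, 1740 → Nov 26, 1741: 365 days.
Nov 26, 1741 → Nov 26, 1742: 365 days.
Nov 26, 1742 → Nov 26, 1743: 365 days.
Nov 26, 1743 → Nov 26, 1744: 366 days (Feb 29, 1744 is in that span).
Nov 26, 1744 → Dec 26, 1744: 30 days (November has 30).
Dec 26, 1744 → Jan 26, 1745: 31 days (December has 31).
Jan 26, 1745 → Feb 26, 1745: 31 days (January has 31).
Feb 26, 1745 → Mar 26, 1745: 28 days (February has 28).
Mar 26, 1745 → Apr 26, 1745: 31 days (March has 31).
Apr 26, 1745 → May 26, 1745: 30 days (April has 30).
May 26, 1745 → Jun 26, 1745: 31 days (May has 31).
Jun 26, 1745 → Jul 26, 1745: 30 days (June has 30).
Jul 26, 1745 → Aug 11, 1745: 16 days.
Total: 7563 days.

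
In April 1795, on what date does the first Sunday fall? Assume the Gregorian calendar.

April 5, 1795

April 1, 1795 is a Wednesday.
The first Sunday is therefore April 5 (4 days later).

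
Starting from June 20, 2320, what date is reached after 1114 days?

+365 (one year) → Jun 20, 2321 (749 left).
+365 (one year) → Jun 20, 2322 (384 left).
Jun has 30 days: +11 → Jul 1, 2322 (373 left).
Jul has 31 days: +31 → Aug 1, 2322 (342 left).
Aug has 31 days: +31 → Sep 1, 2322 (311 left).
Sep has 30 days: +30 → Oct 1, 2322 (281 left).
Oct has 31 days: +31 → Nov 1, 2322 (250 left).
Nov has 30 days: +30 → Dec 1, 2322 (220 left).
Dec has 31 days: +31 → Jan 1, 2323 (189 left).
Jan has 31 days: +31 → Feb 1, 2323 (158 left).
Feb has 28 days: +28 → Mar 1, 2323 (130 left).
Mar has 31 days: +31 → Apr 1, 2323 (99 left).
Apr has 30 days: +30 → May 1, 2323 (69 left).
May has 31 days: +31 → Jun 1, 2323 (38 left).
Jun has 30 days: +30 → Jul 1, 2323 (8 left).
+8 → Jul 9, 2323.

July 9, 2323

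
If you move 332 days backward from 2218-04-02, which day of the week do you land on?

Apr 2, 2218 is a Thursday.
332 mod 7 = 3, so 332 days before a Thursday is Thursday − 3 = Monday.

Monday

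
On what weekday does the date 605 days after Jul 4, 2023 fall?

Friday

First find the weekday of Jul 4, 2023. Doomsday rule: the anchor day for the 2000s is Tuesday. For year 23: 23÷12 = 1 r 11, and 11÷4 = 2, so 1+11+2 = 14.
Tuesday + 14 ≡ Tuesday — that's 2023's doomsday.
In July the doomsday date is Jul 11.
Jul 4 is 7 days before Jul 11; 7 mod 7 = 0, so Tuesday − 0 = Tuesday.
605 mod 7 = 3, so 605 days after a Tuesday is Tuesday + 3 = Friday.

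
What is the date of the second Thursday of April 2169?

April 1, 2169 is a Saturday.
The first Thursday is therefore April 6 (5 days later).
The second Thursday is 6 + 1×7 = April 13.

April 13, 2169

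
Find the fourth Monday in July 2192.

July 1, 2192 is a Sunday.
The first Monday is therefore July 2 (1 days later).
The fourth Monday is 2 + 3×7 = July 23.

July 23, 2192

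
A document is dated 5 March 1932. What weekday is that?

Saturday

Doomsday rule: the anchor day for the 1900s is Wednesday. For year 32: 32÷12 = 2 r 8, and 8÷4 = 2, so 2+8+2 = 12.
Wednesday + 12 ≡ Monday — that's 1932's doomsday.
In March the doomsday date is Mar 14.
Mar 5 is 9 days before Mar 14; 9 mod 7 = 2, so Monday − 2 = Saturday.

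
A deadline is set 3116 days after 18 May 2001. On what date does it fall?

+365 (one year) → May 18, 2002 (2751 left).
+365 (one year) → May 18, 2003 (2386 left).
+366 (one year; includes Feb 29, 2004) → May 18, 2004 (2020 left).
+365 (one year) → May 18, 2005 (1655 left).
+365 (one year) → May 18, 2006 (1290 left).
+365 (one year) → May 18, 2007 (925 left).
+366 (one year; includes Feb 29, 2008) → May 18, 2008 (559 left).
+365 (one year) → May 18, 2009 (194 left).
May has 31 days: +14 → Jun 1, 2009 (180 left).
Jun has 30 days: +30 → Jul 1, 2009 (150 left).
Jul has 31 days: +31 → Aug 1, 2009 (119 left).
Aug has 31 days: +31 → Sep 1, 2009 (88 left).
Sep has 30 days: +30 → Oct 1, 2009 (58 left).
Oct has 31 days: +31 → Nov 1, 2009 (27 left).
+27 → Nov 28, 2009.

November 28, 2009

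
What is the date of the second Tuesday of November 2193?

November 12, 2193

November 1, 2193 is a Friday.
The first Tuesday is therefore November 5 (4 days later).
The second Tuesday is 5 + 1×7 = November 12.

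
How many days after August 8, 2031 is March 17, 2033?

587

Aug 8, 2031 → Aug 8, 2032: 366 days (Feb 29, 2032 is in that span).
Aug 8, 2032 → Sep 8, 2032: 31 days (August has 31).
Sep 8, 2032 → Oct 8, 2032: 30 days (September has 30).
Oct 8, 2032 → Nov 8, 2032: 31 days (October has 31).
Nov 8, 2032 → Dec 8, 2032: 30 days (November has 30).
Dec 8, 2032 → Jan 8, 2033: 31 days (December has 31).
Jan 8, 2033 → Feb 8, 2033: 31 days (January has 31).
Feb 8, 2033 → Mar 8, 2033: 28 days (February has 28).
Mar 8, 2033 → Mar 17, 2033: 9 days.
Total: 587 days.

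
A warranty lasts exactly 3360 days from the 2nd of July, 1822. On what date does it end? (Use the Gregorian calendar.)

+365 (one year) → Jul 2, 1823 (2995 left).
+366 (one year; includes Feb 29, 1824) → Jul 2, 1824 (2629 left).
+365 (one year) → Jul 2, 1825 (2264 left).
+365 (one year) → Jul 2, 1826 (1899 left).
+365 (one year) → Jul 2, 1827 (1534 left).
+366 (one year; includes Feb 29, 1828) → Jul 2, 1828 (1168 left).
+365 (one year) → Jul 2, 1829 (803 left).
+365 (one year) → Jul 2, 1830 (438 left).
+365 (one year) → Jul 2, 1831 (73 left).
Jul has 31 days: +30 → Aug 1, 1831 (43 left).
Aug has 31 days: +31 → Sep 1, 1831 (12 left).
+12 → Sep 13, 1831.

September 13, 1831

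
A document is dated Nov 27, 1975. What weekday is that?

January 1, 1975 is a Wednesday.
Jan 1, 1975 → Feb 1, 1975: 31 days (January has 31).
Feb 1, 1975 → Mar 1, 1975: 28 days (February has 28).
Mar 1, 1975 → Apr 1, 1975: 31 days (March has 31).
Apr 1, 1975 → May 1, 1975: 30 days (April has 30).
May 1, 1975 → Jun 1, 1975: 31 days (May has 31).
Jun 1, 1975 → Jul 1, 1975: 30 days (June has 30).
Jul 1, 1975 → Aug 1, 1975: 31 days (July has 31).
Aug 1, 1975 → Sep 1, 1975: 31 days (August has 31).
Sep 1, 1975 → Oct 1, 1975: 30 days (September has 30).
Oct 1, 1975 → Nov 1, 1975: 31 days (October has 31).
Nov 1, 1975 → Nov 27, 1975: 26 days.
Total: 330 days.
330 mod 7 = 1, so Wednesday + 1 = Thursday.

Thursday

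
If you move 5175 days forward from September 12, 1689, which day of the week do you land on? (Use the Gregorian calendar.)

Wednesday

First find the weekday of Sep 12, 1689. Doomsday rule: the anchor day for the 1600s is Tuesday. For year 89: 89÷12 = 7 r 5, and 5÷4 = 1, so 7+5+1 = 13.
Tuesday + 13 ≡ Monday — that's 1689's doomsday.
In September the doomsday date is Sep 5.
Sep 12 is 7 days after Sep 5; 7 mod 7 = 0, so Monday + 0 = Monday.
5175 mod 7 = 2, so 5175 days after a Monday is Monday + 2 = Wednesday.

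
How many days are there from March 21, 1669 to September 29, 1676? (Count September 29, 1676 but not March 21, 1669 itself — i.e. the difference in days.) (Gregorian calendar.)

Mar 21, 1669 → Mar 21, 1670: 365 days.
Mar 21, 1670 → Mar 21, 1671: 365 days.
Mar 21, 1671 → Mar 21, 1672: 366 days (Feb 29, 1672 is in that span).
Mar 21, 1672 → Mar 21, 1673: 365 days.
Mar 21, 1673 → Mar 21, 1674: 365 days.
Mar 21, 1674 → Mar 21, 1675: 365 days.
Mar 21, 1675 → Mar 21, 1676: 366 days (Feb 29, 1676 is in that span).
Mar 21, 1676 → Apr 21, 1676: 31 days (March has 31).
Apr 21, 1676 → May 21, 1676: 30 days (April has 30).
May 21, 1676 → Jun 21, 1676: 31 days (May has 31).
Jun 21, 1676 → Jul 21, 1676: 30 days (June has 30).
Jul 21, 1676 → Aug 21, 1676: 31 days (July has 31).
Aug 21, 1676 → Sep 21, 1676: 31 days (August has 31).
Sep 21, 1676 → Sep 29, 1676: 8 days.
Total: 2749 days.

2749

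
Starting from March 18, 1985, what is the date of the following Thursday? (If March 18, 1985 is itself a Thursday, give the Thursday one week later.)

March 21, 1985

Mar 18, 1985 is a Monday.
From Monday to the next Thursday is 3 days.
Mar 18, 1985 + 3 = Mar 21, 1985.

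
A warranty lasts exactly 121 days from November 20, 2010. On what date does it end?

March 21, 2011

Nov has 30 days: +11 → Dec 1, 2010 (110 left).
Dec has 31 days: +31 → Jan 1, 2011 (79 left).
Jan has 31 days: +31 → Feb 1, 2011 (48 left).
Feb has 28 days: +28 → Mar 1, 2011 (20 left).
+20 → Mar 21, 2011.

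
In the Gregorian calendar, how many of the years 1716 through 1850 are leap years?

33

Multiples of 4 in [1716,1850]: 34.
Of those, multiples of 100: 1 (not leap unless ÷400).
Multiples of 400: 0.
Leap years = 34 − 1 + 0 = 33.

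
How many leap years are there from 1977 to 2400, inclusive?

103

Multiples of 4 in [1977,2400]: 106.
Of those, multiples of 100: 5 (not leap unless ÷400).
Multiples of 400: 2.
Leap years = 106 − 5 + 2 = 103.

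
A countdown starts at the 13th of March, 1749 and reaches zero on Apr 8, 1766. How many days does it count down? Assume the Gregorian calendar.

Mar 13, 1749 → Mar 13, 1750: 365 days.
Mar 13, 1750 → Mar 13, 1751: 365 days.
Mar 13, 1751 → Mar 13, 1752: 366 days (Feb 29, 1752 is in that span).
Mar 13, 1752 → Mar 13, 1753: 365 days.
Mar 13, 1753 → Mar 13, 1754: 365 days.
Mar 13, 1754 → Mar 13, 1755: 365 days.
Mar 13, 1755 → Mar 13, 1756: 366 days (Feb 29, 1756 is in that span).
Mar 13, 1756 → Mar 13, 1757: 365 days.
Mar 13, 1757 → Mar 13, 1758: 365 days.
Mar 13, 1758 → Mar 13, 1759: 365 days.
Mar 13, 1759 → Mar 13, 1760: 366 days (Feb 29, 1760 is in that span).
Mar 13, 1760 → Mar 13, 1761: 365 days.
Mar 13, 1761 → Mar 13, 1762: 365 days.
Mar 13, 1762 → Mar 13, 1763: 365 days.
Mar 13, 1763 → Mar 13, 1764: 366 days (Feb 29, 1764 is in that span).
Mar 13, 1764 → Mar 13, 1765: 365 days.
Mar 13, 1765 → Apr 13, 1765: 31 days (March has 31).
Apr 13, 1765 → May 13, 1765: 30 days (April has 30).
May 13, 1765 → Jun 13, 1765: 31 days (May has 31).
Jun 13, 1765 → Jul 13, 1765: 30 days (June has 30).
Jul 13, 1765 → Aug 13, 1765: 31 days (July has 31).
Aug 13, 1765 → Sep 13, 1765: 31 days (August has 31).
Sep 13, 1765 → Oct 13, 1765: 30 days (September has 30).
Oct 13, 1765 → Nov 13, 1765: 31 days (October has 31).
Nov 13, 1765 → Dec 13, 1765: 30 days (November has 30).
Dec 13, 1765 → Jan 13, 1766: 31 days (December has 31).
Jan 13, 1766 → Feb 13, 1766: 31 days (January has 31).
Feb 13, 1766 → Mar 13, 1766: 28 days (February has 28).
Mar 13, 1766 → Apr 8, 1766: 26 days.
Total: 6235 days.

6235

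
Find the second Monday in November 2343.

November 8, 2343

November 1, 2343 is a Monday.
The first Monday is therefore November 1 (same day).
The second Monday is 1 + 1×7 = November 8.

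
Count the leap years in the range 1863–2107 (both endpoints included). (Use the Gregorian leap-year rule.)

59

Multiples of 4 in [1863,2107]: 61.
Of those, multiples of 100: 3 (not leap unless ÷400).
Multiples of 400: 1.
Leap years = 61 − 3 + 1 = 59.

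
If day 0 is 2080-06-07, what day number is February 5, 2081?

Jun 7, 2080 → Jul 7, 2080: 30 days (June has 30).
Jul 7, 2080 → Aug 7, 2080: 31 days (July has 31).
Aug 7, 2080 → Sep 7, 2080: 31 days (August has 31).
Sep 7, 2080 → Oct 7, 2080: 30 days (September has 30).
Oct 7, 2080 → Nov 7, 2080: 31 days (October has 31).
Nov 7, 2080 → Dec 7, 2080: 30 days (November has 30).
Dec 7, 2080 → Jan 7, 2081: 31 days (December has 31).
Jan 7, 2081 → Feb 5, 2081: 29 days.
Total: 243 days.

243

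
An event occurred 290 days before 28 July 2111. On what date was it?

−28 → Jun 30, 2111 (end of Jun, 30 days; 262 left).
−30 → May 31, 2111 (end of May, 31 days; 232 left).
−31 → Apr 30, 2111 (end of Apr, 30 days; 201 left).
−30 → Mar 31, 2111 (end of Mar, 31 days; 171 left).
−31 → Feb 28, 2111 (end of Feb, 28 days; 140 left).
−28 → Jan 31, 2111 (end of Jan, 31 days; 112 left).
−31 → Dec 31, 2110 (end of Dec, 31 days; 81 left).
−31 → Nov 30, 2110 (end of Nov, 30 days; 50 left).
−30 → Oct 31, 2110 (end of Oct, 31 days; 20 left).
−20 → Oct 11, 2110.

October 11, 2110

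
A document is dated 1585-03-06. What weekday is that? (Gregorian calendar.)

Wednesday

Doomsday rule: the anchor day for the 1500s is Wednesday. For year 85: 85÷12 = 7 r 1, and 1÷4 = 0, so 7+1+0 = 8.
Wednesday + 8 ≡ Thursday — that's 1585's doomsday.
In March the doomsday date is Mar 14.
Mar 6 is 8 days before Mar 14; 8 mod 7 = 1, so Thursday − 1 = Wednesday.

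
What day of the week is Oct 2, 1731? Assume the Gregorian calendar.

Tuesday

Doomsday rule: the anchor day for the 1700s is Sunday. For year 31: 31÷12 = 2 r 7, and 7÷4 = 1, so 2+7+1 = 10.
Sunday + 10 ≡ Wednesday — that's 1731's doomsday.
In October the doomsday date is Oct 10.
Oct 2 is 8 days before Oct 10; 8 mod 7 = 1, so Wednesday − 1 = Tuesday.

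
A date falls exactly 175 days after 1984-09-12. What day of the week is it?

Wednesday

Sep 12, 1984 is a Wednesday.
175 mod 7 = 0, so 175 days after a Wednesday is Wednesday + 0 = Wednesday.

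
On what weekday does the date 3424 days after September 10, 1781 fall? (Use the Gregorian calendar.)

First find the weekday of Sep 10, 1781. Doomsday rule: the anchor day for the 1700s is Sunday. For year 81: 81÷12 = 6 r 9, and 9÷4 = 2, so 6+9+2 = 17.
Sunday + 17 ≡ Wednesday — that's 1781's doomsday.
In September the doomsday date is Sep 5.
Sep 10 is 5 days after Sep 5; 5 mod 7 = 5, so Wednesday + 5 = Monday.
3424 mod 7 = 1, so 3424 days after a Monday is Monday + 1 = Tuesday.

Tuesday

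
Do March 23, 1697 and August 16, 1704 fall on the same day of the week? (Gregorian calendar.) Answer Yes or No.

From Mar 23, 1697 to Aug 16, 1704 is 2702 days.
2702 mod 7 = 0, so they are the same weekday.
(Mar 23, 1697 is a Saturday; Aug 16, 1704 is a Saturday.)

Yes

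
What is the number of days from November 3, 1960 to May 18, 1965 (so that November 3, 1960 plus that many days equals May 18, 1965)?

1657

Nov 3, 1960 → Nov 3, 1961: 365 days.
Nov 3, 1961 → Nov 3, 1962: 365 days.
Nov 3, 1962 → Nov 3, 1963: 365 days.
Nov 3, 1963 → Nov 3, 1964: 366 days (Feb 29, 1964 is in that span).
Nov 3, 1964 → Dec 3, 1964: 30 days (November has 30).
Dec 3, 1964 → Jan 3, 1965: 31 days (December has 31).
Jan 3, 1965 → Feb 3, 1965: 31 days (January has 31).
Feb 3, 1965 → Mar 3, 1965: 28 days (February has 28).
Mar 3, 1965 → Apr 3, 1965: 31 days (March has 31).
Apr 3, 1965 → May 3, 1965: 30 days (April has 30).
May 3, 1965 → May 18, 1965: 15 days.
Total: 1657 days.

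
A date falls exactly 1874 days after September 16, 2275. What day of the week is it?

Tuesday

Sep 16, 2275 is a Thursday.
1874 mod 7 = 5, so 1874 days after a Thursday is Thursday + 5 = Tuesday.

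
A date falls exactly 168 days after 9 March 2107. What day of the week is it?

First find the weekday of Mar 9, 2107. Doomsday rule: the anchor day for the 2100s is Sunday. For year 07: 7÷12 = 0 r 7, and 7÷4 = 1, so 0+7+1 = 8.
Sunday + 8 ≡ Monday — that's 2107's doomsday.
In March the doomsday date is Mar 14.
Mar 9 is 5 days before Mar 14; 5 mod 7 = 5, so Monday − 5 = Wednesday.
168 mod 7 = 0, so 168 days after a Wednesday is Wednesday + 0 = Wednesday.

Wednesday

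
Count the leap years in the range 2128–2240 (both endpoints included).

Multiples of 4 in [2128,2240]: 29.
Of those, multiples of 100: 1 (not leap unless ÷400).
Multiples of 400: 0.
Leap years = 29 − 1 + 0 = 28.

28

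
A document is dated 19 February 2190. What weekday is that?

Friday

January 1, 2190 is a Friday.
Jan 1, 2190 → Feb 1, 2190: 31 days (January has 31).
Feb 1, 2190 → Feb 19, 2190: 18 days.
Total: 49 days.
49 mod 7 = 0, so Friday + 0 = Friday.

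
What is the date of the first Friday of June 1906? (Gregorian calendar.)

June 1, 1906

June 1, 1906 is a Friday.
The first Friday is therefore June 1 (same day).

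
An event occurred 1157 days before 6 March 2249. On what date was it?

January 4, 2246

−365 (one year) → Mar 6, 2248 (792 left).
−366 (one year; includes Feb 29, 2248) → Mar 6, 2247 (426 left).
−365 (one year) → Mar 6, 2246 (61 left).
−6 → Feb 28, 2246 (end of Feb, 28 days; 55 left).
−28 → Jan 31, 2246 (end of Jan, 31 days; 27 left).
−27 → Jan 4, 2246.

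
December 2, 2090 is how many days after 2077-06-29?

4904

Jun 29, 2077 → Jun 29, 2078: 365 days.
Jun 29, 2078 → Jun 29, 2079: 365 days.
Jun 29, 2079 → Jun 29, 2080: 366 days (Feb 29, 2080 is in that span).
Jun 29, 2080 → Jun 29, 2081: 365 days.
Jun 29, 2081 → Jun 29, 2082: 365 days.
Jun 29, 2082 → Jun 29, 2083: 365 days.
Jun 29, 2083 → Jun 29, 2084: 366 days (Feb 29, 2084 is in that span).
Jun 29, 2084 → Jun 29, 2085: 365 days.
Jun 29, 2085 → Jun 29, 2086: 365 days.
Jun 29, 2086 → Jun 29, 2087: 365 days.
Jun 29, 2087 → Jun 29, 2088: 366 days (Feb 29, 2088 is in that span).
Jun 29, 2088 → Jun 29, 2089: 365 days.
Jun 29, 2089 → Jun 29, 2090: 365 days.
Jun 29, 2090 → Jul 29, 2090: 30 days (June has 30).
Jul 29, 2090 → Aug 29, 2090: 31 days (July has 31).
Aug 29, 2090 → Sep 29, 2090: 31 days (August has 31).
Sep 29, 2090 → Oct 29, 2090: 30 days (September has 30).
Oct 29, 2090 → Nov 29, 2090: 31 days (October has 31).
Nov 29, 2090 → Dec 2, 2090: 3 days.
Total: 4904 days.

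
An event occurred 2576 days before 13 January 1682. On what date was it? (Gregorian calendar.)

December 25, 1674

−365 (one year) → Jan 13, 1681 (2211 left).
−366 (one year; includes Feb 29, 1680) → Jan 13, 1680 (1845 left).
−365 (one year) → Jan 13, 1679 (1480 left).
−365 (one year) → Jan 13, 1678 (1115 left).
−365 (one year) → Jan 13, 1677 (750 left).
−366 (one year; includes Feb 29, 1676) → Jan 13, 1676 (384 left).
−13 → Dec 31, 1675 (end of Dec, 31 days; 371 left).
−31 → Nov 30, 1675 (end of Nov, 30 days; 340 left).
−30 → Oct 31, 1675 (end of Oct, 31 days; 310 left).
−31 → Sep 30, 1675 (end of Sep, 30 days; 279 left).
−30 → Aug 31, 1675 (end of Aug, 31 days; 249 left).
−31 → Jul 31, 1675 (end of Jul, 31 days; 218 left).
−31 → Jun 30, 1675 (end of Jun, 30 days; 187 left).
−30 → May 31, 1675 (end of May, 31 days; 157 left).
−31 → Apr 30, 1675 (end of Apr, 30 days; 126 left).
−30 → Mar 31, 1675 (end of Mar, 31 days; 96 left).
−31 → Feb 28, 1675 (end of Feb, 28 days; 65 left).
−28 → Jan 31, 1675 (end of Jan, 31 days; 37 left).
−31 → Dec 31, 1674 (end of Dec, 31 days; 6 left).
−6 → Dec 25, 1674.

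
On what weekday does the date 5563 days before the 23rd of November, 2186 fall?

Saturday

First find the weekday of Nov 23, 2186. Doomsday rule: the anchor day for the 2100s is Sunday. For year 86: 86÷12 = 7 r 2, and 2÷4 = 0, so 7+2+0 = 9.
Sunday + 9 ≡ Tuesday — that's 2186's doomsday.
In November the doomsday date is Nov 7.
Nov 23 is 16 days after Nov 7; 16 mod 7 = 2, so Tuesday + 2 = Thursday.
5563 mod 7 = 5, so 5563 days before a Thursday is Thursday − 5 = Saturday.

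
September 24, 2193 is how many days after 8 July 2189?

Jul 8, 2189 → Jul 8, 2190: 365 days.
Jul 8, 2190 → Jul 8, 2191: 365 days.
Jul 8, 2191 → Jul 8, 2192: 366 days (Feb 29, 2192 is in that span).
Jul 8, 2192 → Jul 8, 2193: 365 days.
Jul 8, 2193 → Aug 8, 2193: 31 days (July has 31).
Aug 8, 2193 → Sep 8, 2193: 31 days (August has 31).
Sep 8, 2193 → Sep 24, 2193: 16 days.
Total: 1539 days.

1539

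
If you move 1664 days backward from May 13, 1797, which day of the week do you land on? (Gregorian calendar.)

First find the weekday of May 13, 1797. Doomsday rule: the anchor day for the 1700s is Sunday. For year 97: 97÷12 = 8 r 1, and 1÷4 = 0, so 8+1+0 = 9.
Sunday + 9 ≡ Tuesday — that's 1797's doomsday.
In May the doomsday date is May 9.
May 13 is 4 days after May 9; 4 mod 7 = 4, so Tuesday + 4 = Saturday.
1664 mod 7 = 5, so 1664 days before a Saturday is Saturday − 5 = Monday.

Monday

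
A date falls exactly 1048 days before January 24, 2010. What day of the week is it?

Tuesday

First find the weekday of Jan 24, 2010. Doomsday rule: the anchor day for the 2000s is Tuesday. For year 10: 10÷12 = 0 r 10, and 10÷4 = 2, so 0+10+2 = 12.
Tuesday + 12 ≡ Sunday — that's 2010's doomsday.
In January the doomsday date is Jan 3 (2010 is not a leap year).
Jan 24 is 21 days after Jan 3; 21 mod 7 = 0, so Sunday + 0 = Sunday.
1048 mod 7 = 5, so 1048 days before a Sunday is Sunday − 5 = Tuesday.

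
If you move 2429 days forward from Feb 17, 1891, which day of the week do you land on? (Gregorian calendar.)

First find the weekday of Feb 17, 1891. Doomsday rule: the anchor day for the 1800s is Friday. For year 91: 91÷12 = 7 r 7, and 7÷4 = 1, so 7+7+1 = 15.
Friday + 15 ≡ Saturday — that's 1891's doomsday.
In February the doomsday date is Feb 28 (1891 is not a leap year).
Feb 17 is 11 days before Feb 28; 11 mod 7 = 4, so Saturday − 4 = Tuesday.
2429 mod 7 = 0, so 2429 days after a Tuesday is Tuesday + 0 = Tuesday.

Tuesday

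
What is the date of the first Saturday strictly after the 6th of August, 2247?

Aug 6, 2247 is a Friday.
From Friday to the next Saturday is 1 day.
Aug 6, 2247 + 1 = Aug 7, 2247.

August 7, 2247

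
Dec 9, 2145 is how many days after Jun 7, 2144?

Jun 7, 2144 → Jun 7, 2145: 365 days.
Jun 7, 2145 → Jul 7, 2145: 30 days (June has 30).
Jul 7, 2145 → Aug 7, 2145: 31 days (July has 31).
Aug 7, 2145 → Sep 7, 2145: 31 days (August has 31).
Sep 7, 2145 → Oct 7, 2145: 30 days (September has 30).
Oct 7, 2145 → Nov 7, 2145: 31 days (October has 31).
Nov 7, 2145 → Dec 7, 2145: 30 days (November has 30).
Dec 7, 2145 → Dec 9, 2145: 2 days.
Total: 550 days.

550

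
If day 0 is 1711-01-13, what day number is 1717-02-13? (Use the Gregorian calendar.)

Jan 13, 1711 → Jan 13, 1712: 365 days.
Jan 13, 1712 → Jan 13, 1713: 366 days (Feb 29, 1712 is in that span).
Jan 13, 1713 → Jan 13, 1714: 365 days.
Jan 13, 1714 → Jan 13, 1715: 365 days.
Jan 13, 1715 → Jan 13, 1716: 365 days.
Jan 13, 1716 → Feb 13, 1716: 31 days (January has 31).
Feb 13, 1716 → Mar 13, 1716: 29 days (February has 29).
Mar 13, 1716 → Apr 13, 1716: 31 days (March has 31).
Apr 13, 1716 → May 13, 1716: 30 days (April has 30).
May 13, 1716 → Jun 13, 1716: 31 days (May has 31).
Jun 13, 1716 → Jul 13, 1716: 30 days (June has 30).
Jul 13, 1716 → Aug 13, 1716: 31 days (July has 31).
Aug 13, 1716 → Sep 13, 1716: 31 days (August has 31).
Sep 13, 1716 → Oct 13, 1716: 30 days (September has 30).
Oct 13, 1716 → Nov 13, 1716: 31 days (October has 31).
Nov 13, 1716 → Dec 13, 1716: 30 days (November has 30).
Dec 13, 1716 → Jan 13, 1717: 31 days (December has 31).
Jan 13, 1717 → Feb 13, 1717: 31 days.
Total: 2223 days.

2223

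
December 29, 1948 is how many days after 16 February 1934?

5430

Feb 16, 1934 → Feb 16, 1935: 365 days.
Feb 16, 1935 → Feb 16, 1936: 365 days.
Feb 16, 1936 → Feb 16, 1937: 366 days (Feb 29, 1936 is in that span).
Feb 16, 1937 → Feb 16, 1938: 365 days.
Feb 16, 1938 → Feb 16, 1939: 365 days.
Feb 16, 1939 → Feb 16, 1940: 365 days.
Feb 16, 1940 → Feb 16, 1941: 366 days (Feb 29, 1940 is in that span).
Feb 16, 1941 → Feb 16, 1942: 365 days.
Feb 16, 1942 → Feb 16, 1943: 365 days.
Feb 16, 1943 → Feb 16, 1944: 365 days.
Feb 16, 1944 → Feb 16, 1945: 366 days (Feb 29, 1944 is in that span).
Feb 16, 1945 → Feb 16, 1946: 365 days.
Feb 16, 1946 → Feb 16, 1947: 365 days.
Feb 16, 1947 → Feb 16, 1948: 365 days.
Feb 16, 1948 → Mar 16, 1948: 29 days (February has 29).
Mar 16, 1948 → Apr 16, 1948: 31 days (March has 31).
Apr 16, 1948 → May 16, 1948: 30 days (April has 30).
May 16, 1948 → Jun 16, 1948: 31 days (May has 31).
Jun 16, 1948 → Jul 16, 1948: 30 days (June has 30).
Jul 16, 1948 → Aug 16, 1948: 31 days (July has 31).
Aug 16, 1948 → Sep 16, 1948: 31 days (August has 31).
Sep 16, 1948 → Oct 16, 1948: 30 days (September has 30).
Oct 16, 1948 → Nov 16, 1948: 31 days (October has 31).
Nov 16, 1948 → Dec 16, 1948: 30 days (November has 30).
Dec 16, 1948 → Dec 29, 1948: 13 days.
Total: 5430 days.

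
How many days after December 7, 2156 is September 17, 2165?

3206

Dec 7, 2156 → Dec 7, 2157: 365 days.
Dec 7, 2157 → Dec 7, 2158: 365 days.
Dec 7, 2158 → Dec 7, 2159: 365 days.
Dec 7, 2159 → Dec 7, 2160: 366 days (Feb 29, 2160 is in that span).
Dec 7, 2160 → Dec 7, 2161: 365 days.
Dec 7, 2161 → Dec 7, 2162: 365 days.
Dec 7, 2162 → Dec 7, 2163: 365 days.
Dec 7, 2163 → Dec 7, 2164: 366 days (Feb 29, 2164 is in that span).
Dec 7, 2164 → Jan 7, 2165: 31 days (December has 31).
Jan 7, 2165 → Feb 7, 2165: 31 days (January has 31).
Feb 7, 2165 → Mar 7, 2165: 28 days (February has 28).
Mar 7, 2165 → Apr 7, 2165: 31 days (March has 31).
Apr 7, 2165 → May 7, 2165: 30 days (April has 30).
May 7, 2165 → Jun 7, 2165: 31 days (May has 31).
Jun 7, 2165 → Jul 7, 2165: 30 days (June has 30).
Jul 7, 2165 → Aug 7, 2165: 31 days (July has 31).
Aug 7, 2165 → Sep 7, 2165: 31 days (August has 31).
Sep 7, 2165 → Sep 17, 2165: 10 days.
Total: 3206 days.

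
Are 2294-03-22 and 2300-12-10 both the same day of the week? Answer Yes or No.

From Mar 22, 2294 to Dec 10, 2300 is 2454 days.
2454 mod 7 = 4, so they are different weekdays.
(Mar 22, 2294 is a Thursday; Dec 10, 2300 is a Monday.)

No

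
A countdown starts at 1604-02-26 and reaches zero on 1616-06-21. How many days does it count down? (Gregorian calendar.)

4499

Feb 26, 1604 → Feb 26, 1605: 366 days (Feb 29, 1604 is in that span).
Feb 26, 1605 → Feb 26, 1606: 365 days.
Feb 26, 1606 → Feb 26, 1607: 365 days.
Feb 26, 1607 → Feb 26, 1608: 365 days.
Feb 26, 1608 → Feb 26, 1609: 366 days (Feb 29, 1608 is in that span).
Feb 26, 1609 → Feb 26, 1610: 365 days.
Feb 26, 1610 → Feb 26, 1611: 365 days.
Feb 26, 1611 → Feb 26, 1612: 365 days.
Feb 26, 1612 → Feb 26, 1613: 366 days (Feb 29, 1612 is in that span).
Feb 26, 1613 → Feb 26, 1614: 365 days.
Feb 26, 1614 → Feb 26, 1615: 365 days.
Feb 26, 1615 → Feb 26, 1616: 365 days.
Feb 26, 1616 → Mar 26, 1616: 29 days (February has 29).
Mar 26, 1616 → Apr 26, 1616: 31 days (March has 31).
Apr 26, 1616 → May 26, 1616: 30 days (April has 30).
May 26, 1616 → Jun 21, 1616: 26 days.
Total: 4499 days.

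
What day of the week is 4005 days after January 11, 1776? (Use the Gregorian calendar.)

First find the weekday of Jan 11, 1776. Doomsday rule: the anchor day for the 1700s is Sunday. For year 76: 76÷12 = 6 r 4, and 4÷4 = 1, so 6+4+1 = 11.
Sunday + 11 ≡ Thursday — that's 1776's doomsday.
In January the doomsday date is Jan 4 (1776 is a leap year (divisible by 4)).
Jan 11 is 7 days after Jan 4; 7 mod 7 = 0, so Thursday + 0 = Thursday.
4005 mod 7 = 1, so 4005 days after a Thursday is Thursday + 1 = Friday.

Friday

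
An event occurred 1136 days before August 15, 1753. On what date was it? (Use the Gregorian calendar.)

July 6, 1750

−365 (one year) → Aug 15, 1752 (771 left).
−366 (one year; includes Feb 29, 1752) → Aug 15, 1751 (405 left).
−365 (one year) → Aug 15, 1750 (40 left).
−15 → Jul 31, 1750 (end of Jul, 31 days; 25 left).
−25 → Jul 6, 1750.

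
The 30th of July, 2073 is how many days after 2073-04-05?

116

Apr 5, 2073 → May 5, 2073: 30 days (April has 30).
May 5, 2073 → Jun 5, 2073: 31 days (May has 31).
Jun 5, 2073 → Jul 5, 2073: 30 days (June has 30).
Jul 5, 2073 → Jul 30, 2073: 25 days.
Total: 116 days.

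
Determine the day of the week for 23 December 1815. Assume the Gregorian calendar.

Doomsday rule: the anchor day for the 1800s is Friday. For year 15: 15÷12 = 1 r 3, and 3÷4 = 0, so 1+3+0 = 4.
Friday + 4 ≡ Tuesday — that's 1815's doomsday.
In December the doomsday date is Dec 12.
Dec 23 is 11 days after Dec 12; 11 mod 7 = 4, so Tuesday + 4 = Saturday.

Saturday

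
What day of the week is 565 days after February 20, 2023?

Saturday

First find the weekday of Feb 20, 2023. Doomsday rule: the anchor day for the 2000s is Tuesday. For year 23: 23÷12 = 1 r 11, and 11÷4 = 2, so 1+11+2 = 14.
Tuesday + 14 ≡ Tuesday — that's 2023's doomsday.
In February the doomsday date is Feb 28 (2023 is not a leap year).
Feb 20 is 8 days before Feb 28; 8 mod 7 = 1, so Tuesday − 1 = Monday.
565 mod 7 = 5, so 565 days after a Monday is Monday + 5 = Saturday.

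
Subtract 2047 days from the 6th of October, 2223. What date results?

February 27, 2218

−365 (one year) → Oct 6, 2222 (1682 left).
−365 (one year) → Oct 6, 2221 (1317 left).
−365 (one year) → Oct 6, 2220 (952 left).
−366 (one year; includes Feb 29, 2220) → Oct 6, 2219 (586 left).
−365 (one year) → Oct 6, 2218 (221 left).
−6 → Sep 30, 2218 (end of Sep, 30 days; 215 left).
−30 → Aug 31, 2218 (end of Aug, 31 days; 185 left).
−31 → Jul 31, 2218 (end of Jul, 31 days; 154 left).
−31 → Jun 30, 2218 (end of Jun, 30 days; 123 left).
−30 → May 31, 2218 (end of May, 31 days; 93 left).
−31 → Apr 30, 2218 (end of Apr, 30 days; 62 left).
−30 → Mar 31, 2218 (end of Mar, 31 days; 32 left).
−31 → Feb 28, 2218 (end of Feb, 28 days; 1 left).
−1 → Feb 27, 2218.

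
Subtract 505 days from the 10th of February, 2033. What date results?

September 24, 2031

−366 (one year; includes Feb 29, 2032) → Feb 10, 2032 (139 left).
−10 → Jan 31, 2032 (end of Jan, 31 days; 129 left).
−31 → Dec 31, 2031 (end of Dec, 31 days; 98 left).
−31 → Nov 30, 2031 (end of Nov, 30 days; 67 left).
−30 → Oct 31, 2031 (end of Oct, 31 days; 37 left).
−31 → Sep 30, 2031 (end of Sep, 30 days; 6 left).
−6 → Sep 24, 2031.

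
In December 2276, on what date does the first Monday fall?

December 4, 2276

December 1, 2276 is a Friday.
The first Monday is therefore December 4 (3 days later).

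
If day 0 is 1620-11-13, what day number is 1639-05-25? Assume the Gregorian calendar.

6767

Nov 13, 1620 → Nov 13, 1621: 365 days.
Nov 13, 1621 → Nov 13, 1622: 365 days.
Nov 13, 1622 → Nov 13, 1623: 365 days.
Nov 13, 1623 → Nov 13, 1624: 366 days (Feb 29, 1624 is in that span).
Nov 13, 1624 → Nov 13, 1625: 365 days.
Nov 13, 1625 → Nov 13, 1626: 365 days.
Nov 13, 1626 → Nov 13, 1627: 365 days.
Nov 13, 1627 → Nov 13, 1628: 366 days (Feb 29, 1628 is in that span).
Nov 13, 1628 → Nov 13, 1629: 365 days.
Nov 13, 1629 → Nov 13, 1630: 365 days.
Nov 13, 1630 → Nov 13, 1631: 365 days.
Nov 13, 1631 → Nov 13, 1632: 366 days (Feb 29, 1632 is in that span).
Nov 13, 1632 → Nov 13, 1633: 365 days.
Nov 13, 1633 → Nov 13, 1634: 365 days.
Nov 13, 1634 → Nov 13, 1635: 365 days.
Nov 13, 1635 → Nov 13, 1636: 366 days (Feb 29, 1636 is in that span).
Nov 13, 1636 → Nov 13, 1637: 365 days.
Nov 13, 1637 → Nov 13, 1638: 365 days.
Nov 13, 1638 → Dec 13, 1638: 30 days (November has 30).
Dec 13, 1638 → Jan 13, 1639: 31 days (December has 31).
Jan 13, 1639 → Feb 13, 1639: 31 days (January has 31).
Feb 13, 1639 → Mar 13, 1639: 28 days (February has 28).
Mar 13, 1639 → Apr 13, 1639: 31 days (March has 31).
Apr 13, 1639 → May 13, 1639: 30 days (April has 30).
May 13, 1639 → May 25, 1639: 12 days.
Total: 6767 days.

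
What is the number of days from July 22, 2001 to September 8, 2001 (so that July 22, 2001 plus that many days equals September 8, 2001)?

48

Jul 22, 2001 → Aug 22, 2001: 31 days (July has 31).
Aug 22, 2001 → Sep 8, 2001: 17 days.
Total: 48 days.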